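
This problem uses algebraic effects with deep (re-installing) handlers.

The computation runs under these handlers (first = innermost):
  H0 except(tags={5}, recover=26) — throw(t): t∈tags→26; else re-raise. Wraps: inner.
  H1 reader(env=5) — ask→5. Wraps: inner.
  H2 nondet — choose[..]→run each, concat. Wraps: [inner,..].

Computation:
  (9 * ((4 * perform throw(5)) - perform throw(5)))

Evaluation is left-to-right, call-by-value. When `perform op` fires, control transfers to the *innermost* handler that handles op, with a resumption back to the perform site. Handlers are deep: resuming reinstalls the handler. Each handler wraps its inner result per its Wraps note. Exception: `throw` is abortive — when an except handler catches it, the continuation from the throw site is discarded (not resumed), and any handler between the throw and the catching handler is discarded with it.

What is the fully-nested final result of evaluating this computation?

Answer: [26]

Step-by-step:
throw(5) @ H0 caught ⇒ 26
H1 returns 26
H2 returns [26]
= [26]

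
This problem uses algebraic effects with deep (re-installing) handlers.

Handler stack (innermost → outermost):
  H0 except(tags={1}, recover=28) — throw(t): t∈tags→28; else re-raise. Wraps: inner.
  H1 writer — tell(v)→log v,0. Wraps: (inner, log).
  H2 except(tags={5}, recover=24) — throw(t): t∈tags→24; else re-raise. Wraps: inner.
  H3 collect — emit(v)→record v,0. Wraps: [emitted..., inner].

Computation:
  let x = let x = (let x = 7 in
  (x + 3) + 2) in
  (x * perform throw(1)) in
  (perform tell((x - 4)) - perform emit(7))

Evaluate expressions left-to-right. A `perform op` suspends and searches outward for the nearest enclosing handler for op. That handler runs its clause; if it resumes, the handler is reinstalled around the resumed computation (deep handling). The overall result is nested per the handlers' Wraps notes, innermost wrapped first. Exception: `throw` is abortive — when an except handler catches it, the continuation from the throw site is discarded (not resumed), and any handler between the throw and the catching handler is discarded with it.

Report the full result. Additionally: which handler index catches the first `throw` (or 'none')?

Step-by-step:
throw(1) @ H0 caught ⇒ 28
H1 returns (28, ())
H2 returns (28, ())
H3 returns [(28, ())]
= [(28, ())]

Answer: [(28, ())] ; first throw caught by: H0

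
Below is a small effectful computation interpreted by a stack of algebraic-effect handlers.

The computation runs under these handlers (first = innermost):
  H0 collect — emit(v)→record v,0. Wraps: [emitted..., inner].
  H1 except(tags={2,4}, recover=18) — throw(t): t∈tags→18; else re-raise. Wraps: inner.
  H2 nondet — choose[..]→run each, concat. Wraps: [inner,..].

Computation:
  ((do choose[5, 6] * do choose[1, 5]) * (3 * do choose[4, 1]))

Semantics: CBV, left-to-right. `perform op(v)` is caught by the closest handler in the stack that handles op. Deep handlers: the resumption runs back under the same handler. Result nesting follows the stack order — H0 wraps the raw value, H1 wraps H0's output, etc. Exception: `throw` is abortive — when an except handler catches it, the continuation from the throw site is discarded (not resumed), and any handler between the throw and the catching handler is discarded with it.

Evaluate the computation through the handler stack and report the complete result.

Step-by-step:
choose[5, 6] @ H2
  branch[0] choose=5:
    choose[1, 5] @ H2
      branch[0] choose=1:
        choose[4, 1] @ H2
          branch[0] choose=4:
            H0 returns [60]
            H1 returns [60]
            H2 returns [[60]]
          branch[1] choose=1:
            H0 returns [15]
            H1 returns [15]
            H2 returns [[15]]
      branch[1] choose=5:
        choose[4, 1] @ H2
          branch[0] choose=4:
            H0 returns [300]
            H1 returns [300]
            H2 returns [[300]]
          branch[1] choose=1:
            H0 returns [75]
            H1 returns [75]
            H2 returns [[75]]
  branch[1] choose=6:
    choose[1, 5] @ H2
      branch[0] choose=1:
        choose[4, 1] @ H2
          branch[0] choose=4:
            H0 returns [72]
            H1 returns [72]
            H2 returns [[72]]
          branch[1] choose=1:
            H0 returns [18]
            H1 returns [18]
            H2 returns [[18]]
      branch[1] choose=5:
        choose[4, 1] @ H2
          branch[0] choose=4:
            H0 returns [360]
            H1 returns [360]
            H2 returns [[360]]
          branch[1] choose=1:
            H0 returns [90]
            H1 returns [90]
            H2 returns [[90]]
= [[60], [15], [300], [75], [72], [18], [360], [90]]

Answer: [[60], [15], [300], [75], [72], [18], [360], [90]]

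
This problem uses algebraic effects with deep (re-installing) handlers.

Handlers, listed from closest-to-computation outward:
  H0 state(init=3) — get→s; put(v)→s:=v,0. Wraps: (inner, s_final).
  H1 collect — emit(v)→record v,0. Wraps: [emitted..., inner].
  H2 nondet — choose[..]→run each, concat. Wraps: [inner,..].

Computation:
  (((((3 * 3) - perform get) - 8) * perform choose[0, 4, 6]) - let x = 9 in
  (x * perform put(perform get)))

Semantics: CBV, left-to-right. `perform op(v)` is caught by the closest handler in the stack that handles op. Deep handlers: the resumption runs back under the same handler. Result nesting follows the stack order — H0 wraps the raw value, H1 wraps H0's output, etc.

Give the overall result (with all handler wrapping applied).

Answer: [[(0, 3)], [(-8, 3)], [(-12, 3)]]

Step-by-step:
get @ H0 ⇒ 3
choose[0, 4, 6] @ H2
  branch[0] choose=0:
    get @ H0 ⇒ 3
    put(3) @ H0 ⇒ s:=3
    H0 returns (0, 3)
    H1 returns [(0, 3)]
    H2 returns [[(0, 3)]]
  branch[1] choose=4:
    get @ H0 ⇒ 3
    put(3) @ H0 ⇒ s:=3
    H0 returns (-8, 3)
    H1 returns [(-8, 3)]
    H2 returns [[(-8, 3)]]
  branch[2] choose=6:
    get @ H0 ⇒ 3
    put(3) @ H0 ⇒ s:=3
    H0 returns (-12, 3)
    H1 returns [(-12, 3)]
    H2 returns [[(-12, 3)]]
= [[(0, 3)], [(-8, 3)], [(-12, 3)]]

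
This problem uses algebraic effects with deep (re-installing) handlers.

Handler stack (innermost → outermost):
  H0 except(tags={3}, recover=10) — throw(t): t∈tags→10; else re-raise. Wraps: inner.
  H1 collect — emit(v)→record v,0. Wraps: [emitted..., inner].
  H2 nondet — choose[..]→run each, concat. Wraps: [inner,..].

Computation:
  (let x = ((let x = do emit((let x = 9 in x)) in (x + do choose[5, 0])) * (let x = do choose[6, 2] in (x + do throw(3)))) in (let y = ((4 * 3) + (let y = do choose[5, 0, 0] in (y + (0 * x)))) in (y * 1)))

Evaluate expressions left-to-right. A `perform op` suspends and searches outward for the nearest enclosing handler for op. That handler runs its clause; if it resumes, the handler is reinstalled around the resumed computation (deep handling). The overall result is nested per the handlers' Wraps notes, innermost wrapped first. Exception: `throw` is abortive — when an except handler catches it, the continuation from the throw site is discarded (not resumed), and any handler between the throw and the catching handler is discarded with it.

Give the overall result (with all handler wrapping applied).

Step-by-step:
emit(9) @ H1 ⇒ out+=9
choose[5, 0] @ H2
  branch[0] choose=5:
    choose[6, 2] @ H2
      branch[0] choose=6:
        throw(3) @ H0 caught ⇒ 10
        H1 returns [9, 10]
        H2 returns [[9, 10]]
      branch[1] choose=2:
        throw(3) @ H0 caught ⇒ 10
        H1 returns [9, 10]
        H2 returns [[9, 10]]
  branch[1] choose=0:
    choose[6, 2] @ H2
      branch[0] choose=6:
        throw(3) @ H0 caught ⇒ 10
        H1 returns [9, 10]
        H2 returns [[9, 10]]
      branch[1] choose=2:
        throw(3) @ H0 caught ⇒ 10
        H1 returns [9, 10]
        H2 returns [[9, 10]]
= [[9, 10], [9, 10], [9, 10], [9, 10]]

Answer: [[9, 10], [9, 10], [9, 10], [9, 10]]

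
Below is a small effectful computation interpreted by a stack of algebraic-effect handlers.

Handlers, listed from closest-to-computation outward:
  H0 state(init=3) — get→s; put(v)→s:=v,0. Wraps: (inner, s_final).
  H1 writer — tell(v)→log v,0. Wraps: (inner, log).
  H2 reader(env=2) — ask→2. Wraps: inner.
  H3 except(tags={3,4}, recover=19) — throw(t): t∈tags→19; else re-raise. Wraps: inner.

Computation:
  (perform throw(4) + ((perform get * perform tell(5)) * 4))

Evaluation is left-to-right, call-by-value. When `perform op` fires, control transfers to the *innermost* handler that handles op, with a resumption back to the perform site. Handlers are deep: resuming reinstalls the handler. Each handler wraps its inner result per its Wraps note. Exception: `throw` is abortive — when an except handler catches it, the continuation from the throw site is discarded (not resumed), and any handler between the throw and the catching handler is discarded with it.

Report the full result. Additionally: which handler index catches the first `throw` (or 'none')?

Answer: 19 ; first throw caught by: H3

Evaluation trace:
throw(4) @ H3 caught ⇒ 19
= 19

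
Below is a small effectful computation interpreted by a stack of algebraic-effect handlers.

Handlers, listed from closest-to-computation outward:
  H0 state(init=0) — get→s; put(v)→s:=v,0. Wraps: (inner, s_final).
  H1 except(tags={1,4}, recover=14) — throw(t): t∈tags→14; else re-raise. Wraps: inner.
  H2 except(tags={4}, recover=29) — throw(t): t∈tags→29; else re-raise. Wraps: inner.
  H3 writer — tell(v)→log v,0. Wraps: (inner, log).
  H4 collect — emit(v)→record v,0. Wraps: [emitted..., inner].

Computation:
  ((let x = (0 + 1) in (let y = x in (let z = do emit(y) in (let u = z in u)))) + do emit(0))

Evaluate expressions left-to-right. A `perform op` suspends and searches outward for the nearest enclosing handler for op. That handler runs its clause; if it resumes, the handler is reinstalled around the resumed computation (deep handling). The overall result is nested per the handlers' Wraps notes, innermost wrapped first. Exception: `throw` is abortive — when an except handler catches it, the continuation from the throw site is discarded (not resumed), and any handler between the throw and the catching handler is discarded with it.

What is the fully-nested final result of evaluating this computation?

Answer: [1, 0, ((0, 0), ())]

Step-by-step:
emit(1) @ H4 ⇒ out+=1
emit(0) @ H4 ⇒ out+=0
H0 returns (0, 0)
H1 returns (0, 0)
H2 returns (0, 0)
H3 returns ((0, 0), ())
H4 returns [1, 0, ((0, 0), ())]
= [1, 0, ((0, 0), ())]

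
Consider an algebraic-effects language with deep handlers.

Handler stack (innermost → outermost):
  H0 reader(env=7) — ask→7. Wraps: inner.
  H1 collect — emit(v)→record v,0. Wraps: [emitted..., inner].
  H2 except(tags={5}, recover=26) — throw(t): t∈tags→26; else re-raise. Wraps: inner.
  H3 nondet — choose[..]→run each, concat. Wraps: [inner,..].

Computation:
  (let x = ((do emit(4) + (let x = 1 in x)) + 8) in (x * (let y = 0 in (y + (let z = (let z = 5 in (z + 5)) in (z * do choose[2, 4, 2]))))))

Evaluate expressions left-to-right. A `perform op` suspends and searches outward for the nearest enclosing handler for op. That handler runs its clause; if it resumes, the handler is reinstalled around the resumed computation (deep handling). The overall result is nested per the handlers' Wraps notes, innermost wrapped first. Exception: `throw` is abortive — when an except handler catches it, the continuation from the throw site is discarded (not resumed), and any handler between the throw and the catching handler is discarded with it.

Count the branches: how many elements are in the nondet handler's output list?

Answer: 3

Evaluation trace:
emit(4) @ H1 ⇒ out+=4
choose[2, 4, 2] @ H3
  branch[0] choose=2:
    H0 returns 180
    H1 returns [4, 180]
    H2 returns [4, 180]
    H3 returns [[4, 180]]
  branch[1] choose=4:
    H0 returns 360
    H1 returns [4, 360]
    H2 returns [4, 360]
    H3 returns [[4, 360]]
  branch[2] choose=2:
    H0 returns 180
    H1 returns [4, 180]
    H2 returns [4, 180]
    H3 returns [[4, 180]]
= [[4, 180], [4, 360], [4, 180]]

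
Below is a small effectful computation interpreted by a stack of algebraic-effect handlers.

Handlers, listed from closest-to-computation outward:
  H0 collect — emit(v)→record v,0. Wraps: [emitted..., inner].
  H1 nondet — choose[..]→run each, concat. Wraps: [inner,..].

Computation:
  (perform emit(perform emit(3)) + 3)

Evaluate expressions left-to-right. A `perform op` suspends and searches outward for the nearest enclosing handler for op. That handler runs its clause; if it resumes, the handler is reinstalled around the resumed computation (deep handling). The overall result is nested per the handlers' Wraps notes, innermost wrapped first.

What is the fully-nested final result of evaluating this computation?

Evaluation trace:
emit(3) @ H0 ⇒ out+=3
emit(0) @ H0 ⇒ out+=0
H0 returns [3, 0, 3]
H1 returns [[3, 0, 3]]
= [[3, 0, 3]]

Answer: [[3, 0, 3]]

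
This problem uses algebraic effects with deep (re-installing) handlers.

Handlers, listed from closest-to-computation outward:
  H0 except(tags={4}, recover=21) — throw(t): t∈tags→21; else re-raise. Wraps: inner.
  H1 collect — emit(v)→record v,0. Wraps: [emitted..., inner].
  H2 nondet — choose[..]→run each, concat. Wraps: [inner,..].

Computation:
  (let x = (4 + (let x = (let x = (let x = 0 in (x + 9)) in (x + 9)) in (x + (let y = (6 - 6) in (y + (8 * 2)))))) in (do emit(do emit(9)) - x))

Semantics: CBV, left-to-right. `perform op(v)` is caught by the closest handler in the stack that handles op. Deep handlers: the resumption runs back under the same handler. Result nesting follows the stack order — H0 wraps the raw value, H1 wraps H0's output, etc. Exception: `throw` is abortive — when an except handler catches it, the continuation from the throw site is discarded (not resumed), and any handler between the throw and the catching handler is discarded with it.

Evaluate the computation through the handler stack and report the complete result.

Step-by-step:
emit(9) @ H1 ⇒ out+=9
emit(0) @ H1 ⇒ out+=0
H0 returns -38
H1 returns [9, 0, -38]
H2 returns [[9, 0, -38]]
= [[9, 0, -38]]

Answer: [[9, 0, -38]]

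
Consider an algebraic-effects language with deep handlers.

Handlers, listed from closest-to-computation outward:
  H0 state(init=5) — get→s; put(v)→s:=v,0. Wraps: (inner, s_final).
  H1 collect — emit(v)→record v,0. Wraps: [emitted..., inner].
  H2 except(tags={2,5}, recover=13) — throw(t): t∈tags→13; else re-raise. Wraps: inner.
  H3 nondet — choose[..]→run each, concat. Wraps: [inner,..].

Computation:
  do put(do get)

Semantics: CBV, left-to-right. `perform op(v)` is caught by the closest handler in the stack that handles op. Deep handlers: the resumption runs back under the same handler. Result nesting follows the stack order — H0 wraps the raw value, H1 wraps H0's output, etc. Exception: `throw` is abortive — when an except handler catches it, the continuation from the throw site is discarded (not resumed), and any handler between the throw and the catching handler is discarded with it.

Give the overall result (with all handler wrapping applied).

Answer: [[(0, 5)]]

Step-by-step:
get @ H0 ⇒ 5
put(5) @ H0 ⇒ s:=5
H0 returns (0, 5)
H1 returns [(0, 5)]
H2 returns [(0, 5)]
H3 returns [[(0, 5)]]
= [[(0, 5)]]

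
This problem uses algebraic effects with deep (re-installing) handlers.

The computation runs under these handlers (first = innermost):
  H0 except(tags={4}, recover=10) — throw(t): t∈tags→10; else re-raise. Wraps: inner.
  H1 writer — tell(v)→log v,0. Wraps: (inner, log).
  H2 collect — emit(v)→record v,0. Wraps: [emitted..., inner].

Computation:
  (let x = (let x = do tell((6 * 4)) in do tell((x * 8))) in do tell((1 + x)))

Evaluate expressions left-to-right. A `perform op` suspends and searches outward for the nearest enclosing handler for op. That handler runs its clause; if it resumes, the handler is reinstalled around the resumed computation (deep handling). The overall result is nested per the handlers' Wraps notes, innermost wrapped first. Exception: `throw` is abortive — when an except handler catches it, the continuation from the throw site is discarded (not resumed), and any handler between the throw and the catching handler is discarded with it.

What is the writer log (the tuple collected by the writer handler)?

Answer: (24, 0, 1)

Step-by-step:
tell(24) @ H1 ⇒ log+=24
tell(0) @ H1 ⇒ log+=0
tell(1) @ H1 ⇒ log+=1
H0 returns 0
H1 returns (0, (24, 0, 1))
H2 returns [(0, (24, 0, 1))]
= [(0, (24, 0, 1))]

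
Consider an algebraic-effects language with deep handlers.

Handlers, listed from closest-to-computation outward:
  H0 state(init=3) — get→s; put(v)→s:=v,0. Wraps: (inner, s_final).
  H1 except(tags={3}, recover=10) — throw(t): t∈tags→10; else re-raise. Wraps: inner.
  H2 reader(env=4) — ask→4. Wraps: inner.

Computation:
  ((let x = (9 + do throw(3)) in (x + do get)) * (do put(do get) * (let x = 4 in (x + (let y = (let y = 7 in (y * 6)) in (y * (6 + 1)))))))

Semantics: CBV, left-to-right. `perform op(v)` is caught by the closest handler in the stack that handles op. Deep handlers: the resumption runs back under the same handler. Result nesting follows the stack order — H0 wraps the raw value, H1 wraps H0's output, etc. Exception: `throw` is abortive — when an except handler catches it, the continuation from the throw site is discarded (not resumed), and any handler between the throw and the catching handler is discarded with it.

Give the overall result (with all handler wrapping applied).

Answer: 10

Working:
throw(3) @ H1 caught ⇒ 10
H2 returns 10
= 10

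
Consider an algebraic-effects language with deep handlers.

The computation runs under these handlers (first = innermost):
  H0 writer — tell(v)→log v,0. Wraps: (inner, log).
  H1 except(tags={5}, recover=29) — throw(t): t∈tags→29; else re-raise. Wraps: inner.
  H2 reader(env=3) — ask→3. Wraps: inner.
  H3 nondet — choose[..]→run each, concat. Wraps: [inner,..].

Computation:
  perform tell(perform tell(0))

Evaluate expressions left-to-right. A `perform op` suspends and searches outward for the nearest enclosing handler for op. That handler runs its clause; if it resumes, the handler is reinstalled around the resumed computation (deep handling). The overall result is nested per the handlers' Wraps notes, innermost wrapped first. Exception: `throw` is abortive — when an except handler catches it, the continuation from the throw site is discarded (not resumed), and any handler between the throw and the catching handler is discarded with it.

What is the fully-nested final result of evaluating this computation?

Answer: [(0, (0, 0))]

Evaluation trace:
tell(0) @ H0 ⇒ log+=0
tell(0) @ H0 ⇒ log+=0
H0 returns (0, (0, 0))
H1 returns (0, (0, 0))
H2 returns (0, (0, 0))
H3 returns [(0, (0, 0))]
= [(0, (0, 0))]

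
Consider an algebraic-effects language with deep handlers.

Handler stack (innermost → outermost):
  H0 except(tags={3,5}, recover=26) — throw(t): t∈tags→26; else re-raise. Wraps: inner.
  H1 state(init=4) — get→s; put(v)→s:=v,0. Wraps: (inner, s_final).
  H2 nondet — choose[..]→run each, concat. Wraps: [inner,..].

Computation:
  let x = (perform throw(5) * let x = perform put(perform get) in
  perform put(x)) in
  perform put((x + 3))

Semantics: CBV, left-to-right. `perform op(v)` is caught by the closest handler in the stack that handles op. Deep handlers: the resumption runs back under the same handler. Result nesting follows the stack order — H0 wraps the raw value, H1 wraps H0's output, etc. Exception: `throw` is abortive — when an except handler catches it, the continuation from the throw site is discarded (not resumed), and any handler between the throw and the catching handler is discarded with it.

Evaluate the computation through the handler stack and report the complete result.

Working:
throw(5) @ H0 caught ⇒ 26
H1 returns (26, 4)
H2 returns [(26, 4)]
= [(26, 4)]

Answer: [(26, 4)]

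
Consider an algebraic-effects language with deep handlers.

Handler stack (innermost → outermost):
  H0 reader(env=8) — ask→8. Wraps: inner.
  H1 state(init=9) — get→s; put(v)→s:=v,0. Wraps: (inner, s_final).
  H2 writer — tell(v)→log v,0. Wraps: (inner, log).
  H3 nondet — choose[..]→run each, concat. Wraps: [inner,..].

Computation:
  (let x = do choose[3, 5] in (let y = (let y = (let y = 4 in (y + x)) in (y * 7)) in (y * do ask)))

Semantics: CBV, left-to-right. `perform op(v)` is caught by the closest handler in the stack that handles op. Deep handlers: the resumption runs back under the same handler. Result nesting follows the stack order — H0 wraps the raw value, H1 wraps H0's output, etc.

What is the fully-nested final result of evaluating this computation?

Answer: [((392, 9), ()), ((504, 9), ())]

Working:
choose[3, 5] @ H3
  branch[0] choose=3:
    ask @ H0 ⇒ 8
    H0 returns 392
    H1 returns (392, 9)
    H2 returns ((392, 9), ())
    H3 returns [((392, 9), ())]
  branch[1] choose=5:
    ask @ H0 ⇒ 8
    H0 returns 504
    H1 returns (504, 9)
    H2 returns ((504, 9), ())
    H3 returns [((504, 9), ())]
= [((392, 9), ()), ((504, 9), ())]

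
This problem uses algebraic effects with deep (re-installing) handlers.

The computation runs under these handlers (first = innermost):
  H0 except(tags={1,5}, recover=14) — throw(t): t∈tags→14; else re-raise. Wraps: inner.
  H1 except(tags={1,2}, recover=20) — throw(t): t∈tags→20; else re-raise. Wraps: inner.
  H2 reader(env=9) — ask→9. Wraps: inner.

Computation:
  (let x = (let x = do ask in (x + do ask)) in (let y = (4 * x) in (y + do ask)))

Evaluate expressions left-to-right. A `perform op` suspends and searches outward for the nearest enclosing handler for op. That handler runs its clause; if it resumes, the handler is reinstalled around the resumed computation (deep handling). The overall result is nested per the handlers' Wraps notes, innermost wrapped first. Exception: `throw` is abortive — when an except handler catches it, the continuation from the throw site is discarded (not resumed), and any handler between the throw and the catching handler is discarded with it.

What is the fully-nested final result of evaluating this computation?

Evaluation trace:
ask @ H2 ⇒ 9
ask @ H2 ⇒ 9
ask @ H2 ⇒ 9
H0 returns 81
H1 returns 81
H2 returns 81
= 81

Answer: 81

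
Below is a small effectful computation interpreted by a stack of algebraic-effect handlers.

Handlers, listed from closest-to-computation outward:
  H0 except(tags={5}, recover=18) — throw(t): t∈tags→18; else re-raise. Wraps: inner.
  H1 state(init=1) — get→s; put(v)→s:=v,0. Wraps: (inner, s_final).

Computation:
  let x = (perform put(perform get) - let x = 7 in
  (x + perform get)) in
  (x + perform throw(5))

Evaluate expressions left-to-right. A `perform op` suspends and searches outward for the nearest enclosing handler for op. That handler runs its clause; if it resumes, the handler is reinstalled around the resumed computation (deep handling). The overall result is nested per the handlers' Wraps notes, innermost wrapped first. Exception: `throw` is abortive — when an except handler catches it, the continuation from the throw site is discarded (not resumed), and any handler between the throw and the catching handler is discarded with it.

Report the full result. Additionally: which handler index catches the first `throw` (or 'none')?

Step-by-step:
get @ H1 ⇒ 1
put(1) @ H1 ⇒ s:=1
get @ H1 ⇒ 1
throw(5) @ H0 caught ⇒ 18
H1 returns (18, 1)
= (18, 1)

Answer: (18, 1) ; first throw caught by: H0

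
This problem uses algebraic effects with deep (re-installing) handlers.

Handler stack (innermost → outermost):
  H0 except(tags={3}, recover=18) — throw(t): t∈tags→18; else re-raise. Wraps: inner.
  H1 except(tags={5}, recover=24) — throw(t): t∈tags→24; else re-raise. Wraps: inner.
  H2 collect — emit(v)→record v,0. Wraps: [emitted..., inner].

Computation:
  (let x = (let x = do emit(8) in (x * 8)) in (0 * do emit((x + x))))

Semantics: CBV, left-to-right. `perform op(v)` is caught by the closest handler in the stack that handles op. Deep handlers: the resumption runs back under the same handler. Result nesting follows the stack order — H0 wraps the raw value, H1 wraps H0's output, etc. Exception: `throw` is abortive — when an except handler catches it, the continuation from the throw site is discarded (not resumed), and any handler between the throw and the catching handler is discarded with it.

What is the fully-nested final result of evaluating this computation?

Working:
emit(8) @ H2 ⇒ out+=8
emit(0) @ H2 ⇒ out+=0
H0 returns 0
H1 returns 0
H2 returns [8, 0, 0]
= [8, 0, 0]

Answer: [8, 0, 0]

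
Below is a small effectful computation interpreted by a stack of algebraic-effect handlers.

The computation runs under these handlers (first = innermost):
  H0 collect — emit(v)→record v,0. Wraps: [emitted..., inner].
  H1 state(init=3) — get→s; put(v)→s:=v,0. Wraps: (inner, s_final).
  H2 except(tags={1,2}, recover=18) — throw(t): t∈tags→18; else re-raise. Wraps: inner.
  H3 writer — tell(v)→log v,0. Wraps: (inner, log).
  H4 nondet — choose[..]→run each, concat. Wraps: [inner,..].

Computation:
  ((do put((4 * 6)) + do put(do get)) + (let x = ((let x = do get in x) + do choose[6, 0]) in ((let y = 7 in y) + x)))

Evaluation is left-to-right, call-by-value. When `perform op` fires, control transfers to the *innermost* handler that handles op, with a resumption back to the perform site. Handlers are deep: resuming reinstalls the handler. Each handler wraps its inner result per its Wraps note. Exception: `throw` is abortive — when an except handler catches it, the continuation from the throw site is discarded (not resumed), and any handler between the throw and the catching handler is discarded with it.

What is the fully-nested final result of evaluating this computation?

Answer: [(([37], 24), ()), (([31], 24), ())]

Step-by-step:
put(24) @ H1 ⇒ s:=24
get @ H1 ⇒ 24
put(24) @ H1 ⇒ s:=24
get @ H1 ⇒ 24
choose[6, 0] @ H4
  branch[0] choose=6:
    H0 returns [37]
    H1 returns ([37], 24)
    H2 returns ([37], 24)
    H3 returns (([37], 24), ())
    H4 returns [(([37], 24), ())]
  branch[1] choose=0:
    H0 returns [31]
    H1 returns ([31], 24)
    H2 returns ([31], 24)
    H3 returns (([31], 24), ())
    H4 returns [(([31], 24), ())]
= [(([37], 24), ()), (([31], 24), ())]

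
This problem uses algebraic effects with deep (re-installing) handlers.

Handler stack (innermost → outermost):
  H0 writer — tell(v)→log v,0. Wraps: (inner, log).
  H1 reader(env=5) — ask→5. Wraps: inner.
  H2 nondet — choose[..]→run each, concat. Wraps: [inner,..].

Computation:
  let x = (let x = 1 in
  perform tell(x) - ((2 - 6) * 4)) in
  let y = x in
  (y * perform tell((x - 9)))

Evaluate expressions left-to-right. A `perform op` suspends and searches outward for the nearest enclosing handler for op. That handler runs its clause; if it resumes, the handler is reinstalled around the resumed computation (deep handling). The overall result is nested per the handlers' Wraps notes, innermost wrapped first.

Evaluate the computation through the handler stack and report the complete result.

Working:
tell(1) @ H0 ⇒ log+=1
tell(7) @ H0 ⇒ log+=7
H0 returns (0, (1, 7))
H1 returns (0, (1, 7))
H2 returns [(0, (1, 7))]
= [(0, (1, 7))]

Answer: [(0, (1, 7))]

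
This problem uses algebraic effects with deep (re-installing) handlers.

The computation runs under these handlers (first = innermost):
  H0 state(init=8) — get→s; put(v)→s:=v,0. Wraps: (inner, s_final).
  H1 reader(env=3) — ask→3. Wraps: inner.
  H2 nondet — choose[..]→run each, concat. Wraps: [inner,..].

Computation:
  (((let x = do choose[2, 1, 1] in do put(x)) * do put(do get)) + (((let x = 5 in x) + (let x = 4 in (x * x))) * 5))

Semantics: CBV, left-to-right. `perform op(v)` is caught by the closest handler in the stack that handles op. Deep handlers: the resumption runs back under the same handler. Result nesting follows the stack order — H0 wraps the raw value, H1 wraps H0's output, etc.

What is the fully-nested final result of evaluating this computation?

Working:
choose[2, 1, 1] @ H2
  branch[0] choose=2:
    put(2) @ H0 ⇒ s:=2
    get @ H0 ⇒ 2
    put(2) @ H0 ⇒ s:=2
    H0 returns (105, 2)
    H1 returns (105, 2)
    H2 returns [(105, 2)]
  branch[1] choose=1:
    put(1) @ H0 ⇒ s:=1
    get @ H0 ⇒ 1
    put(1) @ H0 ⇒ s:=1
    H0 returns (105, 1)
    H1 returns (105, 1)
    H2 returns [(105, 1)]
  branch[2] choose=1:
    put(1) @ H0 ⇒ s:=1
    get @ H0 ⇒ 1
    put(1) @ H0 ⇒ s:=1
    H0 returns (105, 1)
    H1 returns (105, 1)
    H2 returns [(105, 1)]
= [(105, 2), (105, 1), (105, 1)]

Answer: [(105, 2), (105, 1), (105, 1)]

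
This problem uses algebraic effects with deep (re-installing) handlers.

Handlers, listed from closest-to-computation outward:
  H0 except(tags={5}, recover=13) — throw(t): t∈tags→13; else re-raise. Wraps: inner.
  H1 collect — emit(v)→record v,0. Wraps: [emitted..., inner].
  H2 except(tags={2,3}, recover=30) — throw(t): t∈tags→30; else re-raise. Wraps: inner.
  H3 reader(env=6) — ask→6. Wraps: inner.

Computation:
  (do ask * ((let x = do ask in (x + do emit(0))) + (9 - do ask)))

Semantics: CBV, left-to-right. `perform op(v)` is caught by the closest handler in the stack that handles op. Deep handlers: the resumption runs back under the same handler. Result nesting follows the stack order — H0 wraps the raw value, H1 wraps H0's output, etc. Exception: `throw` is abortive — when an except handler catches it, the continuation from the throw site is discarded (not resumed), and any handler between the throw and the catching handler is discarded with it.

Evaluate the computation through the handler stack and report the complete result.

Answer: [0, 54]

Evaluation trace:
ask @ H3 ⇒ 6
ask @ H3 ⇒ 6
emit(0) @ H1 ⇒ out+=0
ask @ H3 ⇒ 6
H0 returns 54
H1 returns [0, 54]
H2 returns [0, 54]
H3 returns [0, 54]
= [0, 54]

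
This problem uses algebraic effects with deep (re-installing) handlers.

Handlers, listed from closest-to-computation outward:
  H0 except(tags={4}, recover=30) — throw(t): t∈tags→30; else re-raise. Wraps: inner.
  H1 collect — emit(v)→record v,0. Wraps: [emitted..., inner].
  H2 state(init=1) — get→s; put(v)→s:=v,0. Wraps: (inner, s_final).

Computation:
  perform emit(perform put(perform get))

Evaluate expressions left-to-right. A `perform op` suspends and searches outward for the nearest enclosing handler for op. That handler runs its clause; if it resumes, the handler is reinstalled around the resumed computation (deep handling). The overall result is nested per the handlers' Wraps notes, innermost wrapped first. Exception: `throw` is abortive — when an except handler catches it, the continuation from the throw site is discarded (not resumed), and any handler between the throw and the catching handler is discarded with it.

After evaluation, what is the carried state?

Step-by-step:
get @ H2 ⇒ 1
put(1) @ H2 ⇒ s:=1
emit(0) @ H1 ⇒ out+=0
H0 returns 0
H1 returns [0, 0]
H2 returns ([0, 0], 1)
= ([0, 0], 1)

Answer: 1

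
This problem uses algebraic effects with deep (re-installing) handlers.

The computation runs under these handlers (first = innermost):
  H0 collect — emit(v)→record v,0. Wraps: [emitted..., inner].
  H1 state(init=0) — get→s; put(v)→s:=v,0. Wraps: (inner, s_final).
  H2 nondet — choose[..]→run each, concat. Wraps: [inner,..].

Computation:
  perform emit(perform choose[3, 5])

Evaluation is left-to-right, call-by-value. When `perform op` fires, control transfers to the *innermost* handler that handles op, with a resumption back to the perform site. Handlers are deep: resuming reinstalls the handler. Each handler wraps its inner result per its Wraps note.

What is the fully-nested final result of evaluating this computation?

Answer: [([3, 0], 0), ([5, 0], 0)]

Step-by-step:
choose[3, 5] @ H2
  branch[0] choose=3:
    emit(3) @ H0 ⇒ out+=3
    H0 returns [3, 0]
    H1 returns ([3, 0], 0)
    H2 returns [([3, 0], 0)]
  branch[1] choose=5:
    emit(5) @ H0 ⇒ out+=5
    H0 returns [5, 0]
    H1 returns ([5, 0], 0)
    H2 returns [([5, 0], 0)]
= [([3, 0], 0), ([5, 0], 0)]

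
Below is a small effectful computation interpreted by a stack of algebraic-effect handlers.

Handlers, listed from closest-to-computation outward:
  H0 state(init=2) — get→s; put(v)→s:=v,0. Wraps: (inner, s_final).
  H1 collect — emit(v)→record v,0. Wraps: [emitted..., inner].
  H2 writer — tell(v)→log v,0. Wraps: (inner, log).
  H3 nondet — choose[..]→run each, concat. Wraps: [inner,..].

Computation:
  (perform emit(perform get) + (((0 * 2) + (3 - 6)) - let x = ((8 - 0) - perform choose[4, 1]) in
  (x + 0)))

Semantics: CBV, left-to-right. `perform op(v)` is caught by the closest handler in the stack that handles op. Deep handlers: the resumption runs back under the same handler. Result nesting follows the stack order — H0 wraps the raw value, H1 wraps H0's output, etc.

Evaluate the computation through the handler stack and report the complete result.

Answer: [([2, (-7, 2)], ()), ([2, (-10, 2)], ())]

Step-by-step:
get @ H0 ⇒ 2
emit(2) @ H1 ⇒ out+=2
choose[4, 1] @ H3
  branch[0] choose=4:
    H0 returns (-7, 2)
    H1 returns [2, (-7, 2)]
    H2 returns ([2, (-7, 2)], ())
    H3 returns [([2, (-7, 2)], ())]
  branch[1] choose=1:
    H0 returns (-10, 2)
    H1 returns [2, (-10, 2)]
    H2 returns ([2, (-10, 2)], ())
    H3 returns [([2, (-10, 2)], ())]
= [([2, (-7, 2)], ()), ([2, (-10, 2)], ())]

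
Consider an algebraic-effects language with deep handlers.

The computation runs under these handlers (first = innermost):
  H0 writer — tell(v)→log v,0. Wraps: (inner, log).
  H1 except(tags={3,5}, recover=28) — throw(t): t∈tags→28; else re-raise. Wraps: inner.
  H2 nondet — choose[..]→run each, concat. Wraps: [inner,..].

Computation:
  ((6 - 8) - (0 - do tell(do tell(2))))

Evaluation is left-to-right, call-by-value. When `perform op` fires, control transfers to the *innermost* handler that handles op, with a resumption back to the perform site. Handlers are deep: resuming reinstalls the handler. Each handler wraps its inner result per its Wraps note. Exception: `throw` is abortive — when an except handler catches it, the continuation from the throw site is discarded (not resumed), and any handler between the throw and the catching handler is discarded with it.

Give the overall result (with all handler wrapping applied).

Answer: [(-2, (2, 0))]

Working:
tell(2) @ H0 ⇒ log+=2
tell(0) @ H0 ⇒ log+=0
H0 returns (-2, (2, 0))
H1 returns (-2, (2, 0))
H2 returns [(-2, (2, 0))]
= [(-2, (2, 0))]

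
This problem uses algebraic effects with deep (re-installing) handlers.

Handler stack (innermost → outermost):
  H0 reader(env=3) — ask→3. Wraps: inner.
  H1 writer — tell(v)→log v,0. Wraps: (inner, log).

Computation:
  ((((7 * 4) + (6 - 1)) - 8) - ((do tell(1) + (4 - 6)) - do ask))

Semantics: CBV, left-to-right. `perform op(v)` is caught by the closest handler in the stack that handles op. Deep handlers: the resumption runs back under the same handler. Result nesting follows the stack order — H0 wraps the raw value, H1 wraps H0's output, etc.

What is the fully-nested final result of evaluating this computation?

Answer: (30, (1))

Step-by-step:
tell(1) @ H1 ⇒ log+=1
ask @ H0 ⇒ 3
H0 returns 30
H1 returns (30, (1))
= (30, (1))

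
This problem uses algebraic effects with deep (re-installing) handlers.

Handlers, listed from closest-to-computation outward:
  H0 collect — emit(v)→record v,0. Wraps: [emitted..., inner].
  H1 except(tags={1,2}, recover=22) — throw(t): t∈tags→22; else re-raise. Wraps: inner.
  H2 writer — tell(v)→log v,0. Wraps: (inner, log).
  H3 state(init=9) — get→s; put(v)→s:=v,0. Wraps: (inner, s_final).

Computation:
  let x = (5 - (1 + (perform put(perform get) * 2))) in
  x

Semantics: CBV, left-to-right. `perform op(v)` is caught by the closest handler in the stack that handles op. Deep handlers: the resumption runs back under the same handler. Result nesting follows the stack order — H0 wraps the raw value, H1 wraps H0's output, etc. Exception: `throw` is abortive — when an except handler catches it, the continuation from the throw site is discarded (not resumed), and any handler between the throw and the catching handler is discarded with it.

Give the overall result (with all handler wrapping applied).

Working:
get @ H3 ⇒ 9
put(9) @ H3 ⇒ s:=9
H0 returns [4]
H1 returns [4]
H2 returns ([4], ())
H3 returns (([4], ()), 9)
= (([4], ()), 9)

Answer: (([4], ()), 9)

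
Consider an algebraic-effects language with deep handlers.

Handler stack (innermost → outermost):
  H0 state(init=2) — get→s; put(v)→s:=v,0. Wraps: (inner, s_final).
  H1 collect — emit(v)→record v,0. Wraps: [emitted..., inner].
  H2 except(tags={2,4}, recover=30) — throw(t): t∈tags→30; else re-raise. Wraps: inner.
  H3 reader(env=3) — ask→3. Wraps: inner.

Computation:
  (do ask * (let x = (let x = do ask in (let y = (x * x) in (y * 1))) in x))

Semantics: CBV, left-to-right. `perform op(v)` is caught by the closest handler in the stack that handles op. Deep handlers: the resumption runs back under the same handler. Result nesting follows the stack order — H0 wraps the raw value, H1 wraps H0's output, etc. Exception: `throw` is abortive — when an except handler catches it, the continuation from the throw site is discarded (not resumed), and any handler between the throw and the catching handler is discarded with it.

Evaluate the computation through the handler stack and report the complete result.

Step-by-step:
ask @ H3 ⇒ 3
ask @ H3 ⇒ 3
H0 returns (27, 2)
H1 returns [(27, 2)]
H2 returns [(27, 2)]
H3 returns [(27, 2)]
= [(27, 2)]

Answer: [(27, 2)]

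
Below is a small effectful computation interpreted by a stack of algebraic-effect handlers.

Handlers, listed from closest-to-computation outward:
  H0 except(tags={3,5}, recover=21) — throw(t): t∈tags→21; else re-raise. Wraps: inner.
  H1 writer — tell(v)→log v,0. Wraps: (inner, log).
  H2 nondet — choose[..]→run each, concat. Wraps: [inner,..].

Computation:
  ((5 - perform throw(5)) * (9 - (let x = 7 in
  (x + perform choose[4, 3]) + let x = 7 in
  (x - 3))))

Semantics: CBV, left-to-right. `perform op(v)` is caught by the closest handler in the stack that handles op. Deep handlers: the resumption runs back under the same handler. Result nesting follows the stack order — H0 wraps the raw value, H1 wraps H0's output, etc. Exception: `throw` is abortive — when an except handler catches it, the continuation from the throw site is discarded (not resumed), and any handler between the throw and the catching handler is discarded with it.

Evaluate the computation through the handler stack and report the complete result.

Answer: [(21, ())]

Step-by-step:
throw(5) @ H0 caught ⇒ 21
H1 returns (21, ())
H2 returns [(21, ())]
= [(21, ())]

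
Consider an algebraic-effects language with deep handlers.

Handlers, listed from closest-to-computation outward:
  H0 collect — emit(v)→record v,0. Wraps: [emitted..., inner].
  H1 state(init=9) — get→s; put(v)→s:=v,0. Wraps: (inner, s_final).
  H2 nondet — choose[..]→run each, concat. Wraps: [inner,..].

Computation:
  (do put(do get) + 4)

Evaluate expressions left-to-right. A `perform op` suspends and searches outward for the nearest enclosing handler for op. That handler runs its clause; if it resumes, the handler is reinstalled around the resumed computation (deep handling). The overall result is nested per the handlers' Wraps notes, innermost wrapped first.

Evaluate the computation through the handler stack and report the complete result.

Evaluation trace:
get @ H1 ⇒ 9
put(9) @ H1 ⇒ s:=9
H0 returns [4]
H1 returns ([4], 9)
H2 returns [([4], 9)]
= [([4], 9)]

Answer: [([4], 9)]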